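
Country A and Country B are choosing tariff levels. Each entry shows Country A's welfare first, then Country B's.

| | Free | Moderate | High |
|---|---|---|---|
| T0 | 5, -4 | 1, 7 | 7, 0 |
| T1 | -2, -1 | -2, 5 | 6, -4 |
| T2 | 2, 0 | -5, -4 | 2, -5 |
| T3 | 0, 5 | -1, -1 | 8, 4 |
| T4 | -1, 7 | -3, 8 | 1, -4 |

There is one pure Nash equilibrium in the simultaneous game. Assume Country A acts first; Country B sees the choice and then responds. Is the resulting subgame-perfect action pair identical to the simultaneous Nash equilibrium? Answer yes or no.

Backward induction with Country A moving first.
- T0 → Country B plays Moderate (best of -4, 7, 0); Country A gets 1.
- T1 → Country B plays Moderate (best of -1, 5, -4); Country A gets -2.
- T2 → Country B plays Free (best of 0, -4, -5); Country A gets 2.
- T3 → Country B plays Free (best of 5, -1, 4); Country A gets 0.
- T4 → Country B plays Moderate (best of 7, 8, -4); Country A gets -3.
Among 1, -2, 2, 0, -3, the best is 2 at T2. Subgame-perfect outcome: (T2, Free) with payoffs (2, 0).
For the simultaneous game, intersect best replies.
Country A's best replies: Free→T0; Moderate→T0; High→T3.
Country B's best replies: T0→Moderate; T1→Moderate; T2→Free; T3→Free; T4→Moderate.
Only (T0, Moderate) has each player best-responding; Nash payoffs (1, 7).
Sequential outcome (T2, Free) differs from the Nash profile (T0, Moderate).

no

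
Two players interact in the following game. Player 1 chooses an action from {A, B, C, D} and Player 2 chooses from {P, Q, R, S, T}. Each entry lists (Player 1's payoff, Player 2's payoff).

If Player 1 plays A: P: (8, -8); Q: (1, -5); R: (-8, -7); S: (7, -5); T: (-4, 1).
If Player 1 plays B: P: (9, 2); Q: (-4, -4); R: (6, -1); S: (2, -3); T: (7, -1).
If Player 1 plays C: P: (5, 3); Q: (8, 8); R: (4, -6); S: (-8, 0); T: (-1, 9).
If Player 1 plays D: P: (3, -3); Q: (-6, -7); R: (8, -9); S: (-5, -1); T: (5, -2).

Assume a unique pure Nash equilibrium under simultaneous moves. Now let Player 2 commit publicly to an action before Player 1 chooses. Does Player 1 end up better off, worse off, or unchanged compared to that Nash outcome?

worse off

Backward induction with Player 2 moving first.
- P: Player 1 compares 8, 9, 5, 3 and picks B; Player 2 would get 2.
- Q: Player 1 compares 1, -4, 8, -6 and picks C; Player 2 would get 8.
- R: Player 1 compares -8, 6, 4, 8 and picks D; Player 2 would get -9.
- S: Player 1 compares 7, 2, -8, -5 and picks A; Player 2 would get -5.
- T: Player 1 compares -4, 7, -1, 5 and picks B; Player 2 would get -1.
Among 2, 8, -9, -5, -1, the best is 8 at Q. Subgame-perfect outcome: (C, Q) with payoffs (8, 8).
Under simultaneous play:
Player 1's best replies: P→B; Q→C; R→D; S→A; T→B.
Player 2's best replies: A→T; B→P; C→T; D→S.
Only (B, P) has each player best-responding; Nash payoffs (9, 2).
Player 1 earns 8 sequentially versus 9 at the Nash outcome: worse off.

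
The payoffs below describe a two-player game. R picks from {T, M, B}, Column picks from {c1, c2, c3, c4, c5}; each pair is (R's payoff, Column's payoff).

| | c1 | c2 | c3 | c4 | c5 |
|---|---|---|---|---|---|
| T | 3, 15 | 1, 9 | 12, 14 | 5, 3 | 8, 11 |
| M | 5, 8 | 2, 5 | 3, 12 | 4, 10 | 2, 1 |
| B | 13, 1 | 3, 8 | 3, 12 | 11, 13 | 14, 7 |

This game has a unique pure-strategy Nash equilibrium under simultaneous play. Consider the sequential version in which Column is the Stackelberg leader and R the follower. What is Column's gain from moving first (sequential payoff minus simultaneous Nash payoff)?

1

Backward induction with Column moving first.
- c1: BR = B, leader payoff 1.
- c2: BR = B, leader payoff 8.
- c3: BR = T, leader payoff 14.
- c4: BR = B, leader payoff 13.
- c5: BR = B, leader payoff 7.
Among 1, 8, 14, 13, 7, the best is 14 at c3. Subgame-perfect outcome: (T, c3) with payoffs (12, 14).
Now find the simultaneous Nash equilibrium.
R's best replies: c1→B; c2→B; c3→T; c4→B; c5→B.
Column's best replies: T→c1; M→c3; B→c4.
The unique mutual best reply is (B, c4), giving (11, 13).
Column's commitment gain: 14 − 13 = 1.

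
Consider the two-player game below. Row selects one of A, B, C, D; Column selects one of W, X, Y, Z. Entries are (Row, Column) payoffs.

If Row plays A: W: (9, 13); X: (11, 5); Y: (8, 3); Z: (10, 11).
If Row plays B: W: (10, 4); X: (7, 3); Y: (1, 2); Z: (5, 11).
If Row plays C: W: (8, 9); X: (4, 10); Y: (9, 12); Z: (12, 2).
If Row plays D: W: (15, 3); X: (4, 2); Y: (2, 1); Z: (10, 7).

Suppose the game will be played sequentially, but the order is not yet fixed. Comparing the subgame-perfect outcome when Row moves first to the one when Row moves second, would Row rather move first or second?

first

If Row leads: Column's best replies are A→W, B→Z, C→Y, D→Z; Row's induced payoffs 9, 5, 9, 10; outcome (D, Z), payoffs (10, 7).
If Column leads: Row's best replies are W→D, X→A, Y→C, Z→C; Column's induced payoffs 3, 5, 12, 2; outcome (C, Y), payoffs (9, 12).
Row gets 10 moving first and 9 moving second, so Row prefers to move first.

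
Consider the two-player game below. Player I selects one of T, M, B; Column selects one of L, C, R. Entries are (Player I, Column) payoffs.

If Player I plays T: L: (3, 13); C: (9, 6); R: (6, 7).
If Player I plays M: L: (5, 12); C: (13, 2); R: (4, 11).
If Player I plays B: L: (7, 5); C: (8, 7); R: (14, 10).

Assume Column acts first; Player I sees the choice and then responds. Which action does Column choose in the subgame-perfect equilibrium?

R

Work backward from Player I's decision.
- L: BR = B, leader payoff 5.
- C: BR = M, leader payoff 2.
- R: BR = B, leader payoff 10.
Among 5, 2, 10, the best is 10 at R. Subgame-perfect outcome: (B, R) with payoffs (14, 10).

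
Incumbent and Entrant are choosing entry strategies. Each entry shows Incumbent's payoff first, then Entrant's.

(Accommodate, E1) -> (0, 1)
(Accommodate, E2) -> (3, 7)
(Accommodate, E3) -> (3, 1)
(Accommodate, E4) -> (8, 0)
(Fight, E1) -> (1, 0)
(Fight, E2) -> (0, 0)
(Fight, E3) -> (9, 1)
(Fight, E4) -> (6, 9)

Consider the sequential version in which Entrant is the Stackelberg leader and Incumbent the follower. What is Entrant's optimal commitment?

Backward induction with Entrant moving first.
- E1: BR = Fight, leader payoff 0.
- E2: BR = Accommodate, leader payoff 7.
- E3: BR = Fight, leader payoff 1.
- E4: BR = Accommodate, leader payoff 0.
Entrant's induced payoffs are 0, 7, 1, 0, so Entrant commits to E2. Subgame-perfect outcome: (Accommodate, E2) with payoffs (3, 7).

E2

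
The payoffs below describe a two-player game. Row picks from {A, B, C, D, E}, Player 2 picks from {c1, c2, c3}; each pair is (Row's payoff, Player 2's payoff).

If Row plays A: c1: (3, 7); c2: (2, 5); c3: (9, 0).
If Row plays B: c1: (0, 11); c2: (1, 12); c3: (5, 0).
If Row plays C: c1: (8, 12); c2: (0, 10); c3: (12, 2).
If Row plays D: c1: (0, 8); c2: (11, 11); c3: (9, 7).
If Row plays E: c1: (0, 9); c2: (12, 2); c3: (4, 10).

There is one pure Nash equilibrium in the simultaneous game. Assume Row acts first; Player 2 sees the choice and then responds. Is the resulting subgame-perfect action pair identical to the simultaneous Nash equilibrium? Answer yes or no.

no

Backward induction with Row moving first.
- A: Player 2 compares 7, 5, 0 and picks c1; Row would get 3.
- B: Player 2 compares 11, 12, 0 and picks c2; Row would get 1.
- C: Player 2 compares 12, 10, 2 and picks c1; Row would get 8.
- D: Player 2 compares 8, 11, 7 and picks c2; Row would get 11.
- E: Player 2 compares 9, 2, 10 and picks c3; Row would get 4.
Maximizing over 3, 1, 8, 11, 4, Row chooses D. Subgame-perfect outcome: (D, c2) with payoffs (11, 11).
Under simultaneous play:
Row's best replies: c1→C; c2→E; c3→C.
Player 2's best replies: A→c1; B→c2; C→c1; D→c2; E→c3.
Only (C, c1) has each player best-responding; Nash payoffs (8, 12).
Sequential outcome (D, c2) differs from the Nash profile (C, c1).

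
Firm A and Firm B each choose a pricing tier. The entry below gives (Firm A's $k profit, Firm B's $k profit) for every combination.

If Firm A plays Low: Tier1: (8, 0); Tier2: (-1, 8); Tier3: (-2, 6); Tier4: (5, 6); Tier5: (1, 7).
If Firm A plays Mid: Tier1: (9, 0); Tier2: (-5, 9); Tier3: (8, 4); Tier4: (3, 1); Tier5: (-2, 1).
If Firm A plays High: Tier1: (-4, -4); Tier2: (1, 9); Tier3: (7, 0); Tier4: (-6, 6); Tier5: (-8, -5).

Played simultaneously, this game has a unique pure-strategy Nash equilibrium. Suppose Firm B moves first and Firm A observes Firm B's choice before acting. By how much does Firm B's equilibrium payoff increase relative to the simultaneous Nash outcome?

Firm A best-responds to each possible Firm B move:
- Tier1: BR = Mid, leader payoff 0.
- Tier2: BR = High, leader payoff 9.
- Tier3: BR = Mid, leader payoff 4.
- Tier4: BR = Low, leader payoff 6.
- Tier5: BR = Low, leader payoff 7.
Maximizing over 0, 9, 4, 6, 7, Firm B chooses Tier2. Subgame-perfect outcome: (High, Tier2) with payoffs (1, 9).
Now find the simultaneous Nash equilibrium.
Firm A's best replies: Tier1→Mid; Tier2→High; Tier3→Mid; Tier4→Low; Tier5→Low.
Firm B's best replies: Low→Tier2; Mid→Tier2; High→Tier2.
The unique mutual best reply is (High, Tier2), giving (1, 9).
Firm B's commitment gain: 9 − 9 = 0.

0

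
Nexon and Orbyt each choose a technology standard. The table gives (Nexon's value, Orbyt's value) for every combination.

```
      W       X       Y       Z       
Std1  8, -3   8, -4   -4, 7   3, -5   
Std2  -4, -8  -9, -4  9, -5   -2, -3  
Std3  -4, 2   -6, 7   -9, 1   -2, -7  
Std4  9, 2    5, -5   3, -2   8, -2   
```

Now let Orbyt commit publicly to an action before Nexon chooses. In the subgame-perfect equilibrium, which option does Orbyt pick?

W

Work backward from Nexon's decision.
- W: BR = Std4, leader payoff 2.
- X: BR = Std1, leader payoff -4.
- Y: BR = Std2, leader payoff -5.
- Z: BR = Std4, leader payoff -2.
Among 2, -4, -5, -2, the best is 2 at W. Subgame-perfect outcome: (Std4, W) with payoffs (9, 2).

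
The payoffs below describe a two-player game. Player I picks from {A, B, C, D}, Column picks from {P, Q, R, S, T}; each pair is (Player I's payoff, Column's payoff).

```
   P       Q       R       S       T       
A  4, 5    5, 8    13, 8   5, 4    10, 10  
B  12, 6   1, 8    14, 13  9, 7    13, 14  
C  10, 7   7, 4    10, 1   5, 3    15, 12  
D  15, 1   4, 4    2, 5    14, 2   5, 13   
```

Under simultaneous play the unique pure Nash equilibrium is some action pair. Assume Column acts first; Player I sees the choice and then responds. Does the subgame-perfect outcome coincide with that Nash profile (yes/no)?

no

Solve by backward induction (Column leads).
- P → Player I plays D (best of 4, 12, 10, 15); Column gets 1.
- Q → Player I plays C (best of 5, 1, 7, 4); Column gets 4.
- R → Player I plays B (best of 13, 14, 10, 2); Column gets 13.
- S → Player I plays D (best of 5, 9, 5, 14); Column gets 2.
- T → Player I plays C (best of 10, 13, 15, 5); Column gets 12.
Among 1, 4, 13, 2, 12, the best is 13 at R. Subgame-perfect outcome: (B, R) with payoffs (14, 13).
Now find the simultaneous Nash equilibrium.
Player I's best replies: P→D; Q→C; R→B; S→D; T→C.
Column's best replies: A→T; B→T; C→T; D→T.
The unique mutual best reply is (C, T), giving (15, 12).
Sequential outcome (B, R) differs from the Nash profile (C, T).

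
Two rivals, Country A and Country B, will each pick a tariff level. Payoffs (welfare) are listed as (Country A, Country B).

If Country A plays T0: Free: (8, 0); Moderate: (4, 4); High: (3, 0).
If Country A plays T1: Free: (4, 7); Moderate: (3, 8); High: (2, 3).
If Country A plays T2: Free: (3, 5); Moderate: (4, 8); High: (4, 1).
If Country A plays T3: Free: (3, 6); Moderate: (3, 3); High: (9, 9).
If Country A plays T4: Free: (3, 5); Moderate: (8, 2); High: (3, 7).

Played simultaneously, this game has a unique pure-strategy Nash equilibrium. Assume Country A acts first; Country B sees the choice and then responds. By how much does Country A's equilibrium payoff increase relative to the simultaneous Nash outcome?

Solve by backward induction (Country A leads).
- T0: Country B compares 0, 4, 0 and picks Moderate; Country A would get 4.
- T1: Country B compares 7, 8, 3 and picks Moderate; Country A would get 3.
- T2: Country B compares 5, 8, 1 and picks Moderate; Country A would get 4.
- T3: Country B compares 6, 3, 9 and picks High; Country A would get 9.
- T4: Country B compares 5, 2, 7 and picks High; Country A would get 3.
Among 4, 3, 4, 9, 3, the best is 9 at T3. Subgame-perfect outcome: (T3, High) with payoffs (9, 9).
Now find the simultaneous Nash equilibrium.
Country A's best replies: Free→T0; Moderate→T4; High→T3.
Country B's best replies: T0→Moderate; T1→Moderate; T2→Moderate; T3→High; T4→High.
Only (T3, High) has each player best-responding; Nash payoffs (9, 9).
Country A's commitment gain: 9 − 9 = 0.

0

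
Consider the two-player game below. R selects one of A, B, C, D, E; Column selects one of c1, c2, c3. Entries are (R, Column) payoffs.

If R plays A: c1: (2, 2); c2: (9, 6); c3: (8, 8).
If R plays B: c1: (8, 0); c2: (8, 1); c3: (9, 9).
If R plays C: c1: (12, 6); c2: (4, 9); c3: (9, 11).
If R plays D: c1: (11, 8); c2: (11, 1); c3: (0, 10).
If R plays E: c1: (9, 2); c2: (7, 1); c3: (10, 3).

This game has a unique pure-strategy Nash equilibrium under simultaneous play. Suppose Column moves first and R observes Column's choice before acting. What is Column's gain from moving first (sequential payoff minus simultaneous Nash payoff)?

R best-responds to each possible Column move:
- c1 → R plays C (best of 2, 8, 12, 11, 9); Column gets 6.
- c2 → R plays D (best of 9, 8, 4, 11, 7); Column gets 1.
- c3 → R plays E (best of 8, 9, 9, 0, 10); Column gets 3.
Column's induced payoffs are 6, 1, 3, so Column commits to c1. Subgame-perfect outcome: (C, c1) with payoffs (12, 6).
For the simultaneous game, intersect best replies.
R's best replies: c1→C; c2→D; c3→E.
Column's best replies: A→c3; B→c3; C→c3; D→c3; E→c3.
Only (E, c3) has each player best-responding; Nash payoffs (10, 3).
Column's commitment gain: 6 − 3 = 3.

3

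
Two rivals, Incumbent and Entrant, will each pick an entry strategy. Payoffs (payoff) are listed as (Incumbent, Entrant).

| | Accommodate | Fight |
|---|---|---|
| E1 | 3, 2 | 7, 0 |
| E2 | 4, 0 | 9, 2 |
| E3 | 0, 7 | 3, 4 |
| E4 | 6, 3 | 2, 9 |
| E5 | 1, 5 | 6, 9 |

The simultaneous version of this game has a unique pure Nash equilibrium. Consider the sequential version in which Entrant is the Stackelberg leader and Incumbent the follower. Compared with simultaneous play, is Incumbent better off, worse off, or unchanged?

Incumbent best-responds to each possible Entrant move:
- Accommodate: BR = E4, leader payoff 3.
- Fight: BR = E2, leader payoff 2.
Maximizing over 3, 2, Entrant chooses Accommodate. Subgame-perfect outcome: (E4, Accommodate) with payoffs (6, 3).
Under simultaneous play:
Incumbent's best replies: Accommodate→E4; Fight→E2.
Entrant's best replies: E1→Accommodate; E2→Fight; E3→Accommodate; E4→Fight; E5→Fight.
Only (E2, Fight) has each player best-responding; Nash payoffs (9, 2).
Incumbent earns 6 sequentially versus 9 at the Nash outcome: worse off.

worse off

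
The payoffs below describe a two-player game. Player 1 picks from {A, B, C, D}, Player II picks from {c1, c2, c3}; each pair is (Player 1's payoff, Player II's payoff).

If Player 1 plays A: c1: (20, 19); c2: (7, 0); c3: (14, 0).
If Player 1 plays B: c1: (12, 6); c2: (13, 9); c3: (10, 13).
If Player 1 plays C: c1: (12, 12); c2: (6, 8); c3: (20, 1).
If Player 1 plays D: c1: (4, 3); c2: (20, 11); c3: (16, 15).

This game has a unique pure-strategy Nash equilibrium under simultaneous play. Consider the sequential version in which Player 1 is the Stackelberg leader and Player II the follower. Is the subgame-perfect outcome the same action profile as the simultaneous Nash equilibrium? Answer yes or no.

Work backward from Player II's decision.
- A → Player II plays c1 (best of 19, 0, 0); Player 1 gets 20.
- B → Player II plays c3 (best of 6, 9, 13); Player 1 gets 10.
- C → Player II plays c1 (best of 12, 8, 1); Player 1 gets 12.
- D → Player II plays c3 (best of 3, 11, 15); Player 1 gets 16.
Maximizing over 20, 10, 12, 16, Player 1 chooses A. Subgame-perfect outcome: (A, c1) with payoffs (20, 19).
Now find the simultaneous Nash equilibrium.
Player 1's best replies: c1→A; c2→D; c3→C.
Player II's best replies: A→c1; B→c3; C→c1; D→c3.
The unique mutual best reply is (A, c1), giving (20, 19).
Sequential outcome (A, c1) coincides with the Nash profile (A, c1).

yes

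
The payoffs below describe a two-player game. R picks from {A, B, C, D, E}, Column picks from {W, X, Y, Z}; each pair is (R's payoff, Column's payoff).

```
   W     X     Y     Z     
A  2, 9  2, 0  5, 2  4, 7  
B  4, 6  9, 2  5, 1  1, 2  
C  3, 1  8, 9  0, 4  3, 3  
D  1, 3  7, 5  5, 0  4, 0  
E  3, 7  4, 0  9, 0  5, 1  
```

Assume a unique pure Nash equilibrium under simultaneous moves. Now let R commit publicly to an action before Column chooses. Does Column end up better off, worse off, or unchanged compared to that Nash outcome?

better off

Backward induction with R moving first.
- A: Column compares 9, 0, 2, 7 and picks W; R would get 2.
- B: Column compares 6, 2, 1, 2 and picks W; R would get 4.
- C: Column compares 1, 9, 4, 3 and picks X; R would get 8.
- D: Column compares 3, 5, 0, 0 and picks X; R would get 7.
- E: Column compares 7, 0, 0, 1 and picks W; R would get 3.
R's induced payoffs are 2, 4, 8, 7, 3, so R commits to C. Subgame-perfect outcome: (C, X) with payoffs (8, 9).
Now find the simultaneous Nash equilibrium.
R's best replies: W→B; X→B; Y→E; Z→E.
Column's best replies: A→W; B→W; C→X; D→X; E→W.
Only (B, W) has each player best-responding; Nash payoffs (4, 6).
Column earns 9 sequentially versus 6 at the Nash outcome: better off.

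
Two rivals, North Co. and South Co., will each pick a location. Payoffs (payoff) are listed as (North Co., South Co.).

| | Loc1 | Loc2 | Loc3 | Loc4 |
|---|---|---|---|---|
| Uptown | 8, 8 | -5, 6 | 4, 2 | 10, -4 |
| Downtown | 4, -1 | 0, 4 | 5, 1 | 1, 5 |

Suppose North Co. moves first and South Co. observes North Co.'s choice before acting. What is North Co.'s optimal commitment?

Uptown

Solve by backward induction (North Co. leads).
- Uptown → South Co. plays Loc1 (best of 8, 6, 2, -4); North Co. gets 8.
- Downtown → South Co. plays Loc4 (best of -1, 4, 1, 5); North Co. gets 1.
North Co.'s induced payoffs are 8, 1, so North Co. commits to Uptown. Subgame-perfect outcome: (Uptown, Loc1) with payoffs (8, 8).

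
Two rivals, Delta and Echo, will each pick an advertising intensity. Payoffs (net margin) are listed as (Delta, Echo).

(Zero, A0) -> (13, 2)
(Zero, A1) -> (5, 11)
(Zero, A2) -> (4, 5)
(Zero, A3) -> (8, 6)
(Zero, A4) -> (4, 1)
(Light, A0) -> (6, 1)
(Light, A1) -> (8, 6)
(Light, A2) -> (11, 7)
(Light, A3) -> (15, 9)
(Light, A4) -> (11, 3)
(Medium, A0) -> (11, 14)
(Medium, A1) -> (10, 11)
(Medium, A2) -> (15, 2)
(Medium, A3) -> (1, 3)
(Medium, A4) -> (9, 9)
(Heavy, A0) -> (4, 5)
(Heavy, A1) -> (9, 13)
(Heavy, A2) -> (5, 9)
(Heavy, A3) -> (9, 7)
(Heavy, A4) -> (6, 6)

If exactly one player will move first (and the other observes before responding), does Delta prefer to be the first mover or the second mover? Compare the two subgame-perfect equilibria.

first

If Delta leads: Echo's best replies are Zero→A1, Light→A3, Medium→A0, Heavy→A1; Delta's induced payoffs 5, 15, 11, 9; outcome (Light, A3), payoffs (15, 9).
If Echo leads: Delta's best replies are A0→Zero, A1→Medium, A2→Medium, A3→Light, A4→Light; Echo's induced payoffs 2, 11, 2, 9, 3; outcome (Medium, A1), payoffs (10, 11).
Delta gets 15 moving first and 10 moving second, so Delta prefers to move first.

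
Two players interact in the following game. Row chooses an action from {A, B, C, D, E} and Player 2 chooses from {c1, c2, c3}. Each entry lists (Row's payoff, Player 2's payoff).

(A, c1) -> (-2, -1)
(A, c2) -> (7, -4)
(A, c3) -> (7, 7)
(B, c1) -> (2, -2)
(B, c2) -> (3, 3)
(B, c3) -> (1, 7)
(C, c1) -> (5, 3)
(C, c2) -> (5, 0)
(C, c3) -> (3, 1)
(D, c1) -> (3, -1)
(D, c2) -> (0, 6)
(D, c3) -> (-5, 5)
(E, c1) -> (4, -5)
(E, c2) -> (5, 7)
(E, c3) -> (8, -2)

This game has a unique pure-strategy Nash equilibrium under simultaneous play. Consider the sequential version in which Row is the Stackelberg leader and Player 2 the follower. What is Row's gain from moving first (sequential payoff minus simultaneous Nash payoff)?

Work backward from Player 2's decision.
- A → Player 2 plays c3 (best of -1, -4, 7); Row gets 7.
- B → Player 2 plays c3 (best of -2, 3, 7); Row gets 1.
- C → Player 2 plays c1 (best of 3, 0, 1); Row gets 5.
- D → Player 2 plays c2 (best of -1, 6, 5); Row gets 0.
- E → Player 2 plays c2 (best of -5, 7, -2); Row gets 5.
Row's induced payoffs are 7, 1, 5, 0, 5, so Row commits to A. Subgame-perfect outcome: (A, c3) with payoffs (7, 7).
Under simultaneous play:
Row's best replies: c1→C; c2→A; c3→E.
Player 2's best replies: A→c3; B→c3; C→c1; D→c2; E→c2.
Only (C, c1) has each player best-responding; Nash payoffs (5, 3).
Row's commitment gain: 7 − 5 = 2.

2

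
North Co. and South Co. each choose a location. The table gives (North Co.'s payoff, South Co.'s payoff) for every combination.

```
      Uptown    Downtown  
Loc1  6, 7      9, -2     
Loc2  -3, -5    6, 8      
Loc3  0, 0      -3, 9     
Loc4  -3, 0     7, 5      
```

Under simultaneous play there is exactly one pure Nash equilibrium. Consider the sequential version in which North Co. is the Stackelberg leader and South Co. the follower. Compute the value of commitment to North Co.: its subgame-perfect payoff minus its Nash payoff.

1

Solve by backward induction (North Co. leads).
- Loc1: BR = Uptown, leader payoff 6.
- Loc2: BR = Downtown, leader payoff 6.
- Loc3: BR = Downtown, leader payoff -3.
- Loc4: BR = Downtown, leader payoff 7.
Maximizing over 6, 6, -3, 7, North Co. chooses Loc4. Subgame-perfect outcome: (Loc4, Downtown) with payoffs (7, 5).
For the simultaneous game, intersect best replies.
North Co.'s best replies: Uptown→Loc1; Downtown→Loc1.
South Co.'s best replies: Loc1→Uptown; Loc2→Downtown; Loc3→Downtown; Loc4→Downtown.
The unique mutual best reply is (Loc1, Uptown), giving (6, 7).
North Co.'s commitment gain: 7 − 6 = 1.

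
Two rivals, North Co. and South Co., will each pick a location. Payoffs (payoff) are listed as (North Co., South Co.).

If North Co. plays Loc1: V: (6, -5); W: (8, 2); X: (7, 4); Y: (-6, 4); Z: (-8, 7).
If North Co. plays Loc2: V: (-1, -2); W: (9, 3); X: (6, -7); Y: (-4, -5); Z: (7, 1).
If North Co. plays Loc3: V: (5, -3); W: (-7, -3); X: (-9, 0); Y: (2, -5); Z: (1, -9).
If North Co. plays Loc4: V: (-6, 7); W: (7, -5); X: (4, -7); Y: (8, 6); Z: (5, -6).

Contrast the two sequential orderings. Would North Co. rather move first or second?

first

If North Co. leads: South Co.'s best replies are Loc1→Z, Loc2→W, Loc3→X, Loc4→V; North Co.'s induced payoffs -8, 9, -9, -6; outcome (Loc2, W), payoffs (9, 3).
If South Co. leads: North Co.'s best replies are V→Loc1, W→Loc2, X→Loc1, Y→Loc4, Z→Loc2; South Co.'s induced payoffs -5, 3, 4, 6, 1; outcome (Loc4, Y), payoffs (8, 6).
North Co. gets 9 moving first and 8 moving second, so North Co. prefers to move first.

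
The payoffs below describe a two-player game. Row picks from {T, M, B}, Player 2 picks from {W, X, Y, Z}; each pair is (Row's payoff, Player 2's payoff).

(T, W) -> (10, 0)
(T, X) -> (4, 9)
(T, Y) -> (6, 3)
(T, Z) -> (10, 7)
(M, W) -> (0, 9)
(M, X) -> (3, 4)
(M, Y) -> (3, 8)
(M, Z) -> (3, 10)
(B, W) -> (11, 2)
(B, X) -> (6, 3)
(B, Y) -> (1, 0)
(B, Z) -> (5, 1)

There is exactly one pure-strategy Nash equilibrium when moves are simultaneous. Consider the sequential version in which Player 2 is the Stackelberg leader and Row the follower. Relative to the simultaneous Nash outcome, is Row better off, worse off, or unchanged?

better off

Backward induction with Player 2 moving first.
- W → Row plays B (best of 10, 0, 11); Player 2 gets 2.
- X → Row plays B (best of 4, 3, 6); Player 2 gets 3.
- Y → Row plays T (best of 6, 3, 1); Player 2 gets 3.
- Z → Row plays T (best of 10, 3, 5); Player 2 gets 7.
Player 2's induced payoffs are 2, 3, 3, 7, so Player 2 commits to Z. Subgame-perfect outcome: (T, Z) with payoffs (10, 7).
For the simultaneous game, intersect best replies.
Row's best replies: W→B; X→B; Y→T; Z→T.
Player 2's best replies: T→X; M→Z; B→X.
The unique mutual best reply is (B, X), giving (6, 3).
Row earns 10 sequentially versus 6 at the Nash outcome: better off.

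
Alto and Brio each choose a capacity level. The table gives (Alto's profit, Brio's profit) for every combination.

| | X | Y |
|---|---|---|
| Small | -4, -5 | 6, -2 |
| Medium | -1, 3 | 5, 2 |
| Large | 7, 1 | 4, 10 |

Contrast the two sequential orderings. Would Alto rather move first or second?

second

If Alto leads: Brio's best replies are Small→Y, Medium→X, Large→Y; Alto's induced payoffs 6, -1, 4; outcome (Small, Y), payoffs (6, -2).
If Brio leads: Alto's best replies are X→Large, Y→Small; Brio's induced payoffs 1, -2; outcome (Large, X), payoffs (7, 1).
Alto gets 6 moving first and 7 moving second, so Alto prefers to move second.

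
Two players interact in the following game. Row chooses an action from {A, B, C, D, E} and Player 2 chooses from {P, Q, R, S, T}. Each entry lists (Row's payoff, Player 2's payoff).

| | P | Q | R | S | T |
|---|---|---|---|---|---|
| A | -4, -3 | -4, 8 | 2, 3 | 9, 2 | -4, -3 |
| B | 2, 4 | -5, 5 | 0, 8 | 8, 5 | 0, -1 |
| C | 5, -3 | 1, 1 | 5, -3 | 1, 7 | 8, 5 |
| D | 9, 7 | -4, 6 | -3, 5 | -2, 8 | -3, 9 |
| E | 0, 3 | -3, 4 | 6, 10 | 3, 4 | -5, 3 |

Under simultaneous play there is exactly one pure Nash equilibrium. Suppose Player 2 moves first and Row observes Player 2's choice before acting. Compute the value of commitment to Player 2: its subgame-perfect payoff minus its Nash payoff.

Backward induction with Player 2 moving first.
- P: Row compares -4, 2, 5, 9, 0 and picks D; Player 2 would get 7.
- Q: Row compares -4, -5, 1, -4, -3 and picks C; Player 2 would get 1.
- R: Row compares 2, 0, 5, -3, 6 and picks E; Player 2 would get 10.
- S: Row compares 9, 8, 1, -2, 3 and picks A; Player 2 would get 2.
- T: Row compares -4, 0, 8, -3, -5 and picks C; Player 2 would get 5.
Maximizing over 7, 1, 10, 2, 5, Player 2 chooses R. Subgame-perfect outcome: (E, R) with payoffs (6, 10).
For the simultaneous game, intersect best replies.
Row's best replies: P→D; Q→C; R→E; S→A; T→C.
Player 2's best replies: A→Q; B→R; C→S; D→T; E→R.
Only (E, R) has each player best-responding; Nash payoffs (6, 10).
Player 2's commitment gain: 10 − 10 = 0.

0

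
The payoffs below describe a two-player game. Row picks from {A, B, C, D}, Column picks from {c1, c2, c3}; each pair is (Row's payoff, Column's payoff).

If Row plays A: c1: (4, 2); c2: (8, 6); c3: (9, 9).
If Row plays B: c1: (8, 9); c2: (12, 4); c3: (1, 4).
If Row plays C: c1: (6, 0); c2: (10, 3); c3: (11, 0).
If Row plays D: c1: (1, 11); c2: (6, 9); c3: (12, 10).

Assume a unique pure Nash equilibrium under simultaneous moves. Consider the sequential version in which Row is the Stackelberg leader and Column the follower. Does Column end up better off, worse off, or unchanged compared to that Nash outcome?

worse off

Column best-responds to each possible Row move:
- A: Column compares 2, 6, 9 and picks c3; Row would get 9.
- B: Column compares 9, 4, 4 and picks c1; Row would get 8.
- C: Column compares 0, 3, 0 and picks c2; Row would get 10.
- D: Column compares 11, 9, 10 and picks c1; Row would get 1.
Maximizing over 9, 8, 10, 1, Row chooses C. Subgame-perfect outcome: (C, c2) with payoffs (10, 3).
Under simultaneous play:
Row's best replies: c1→B; c2→B; c3→D.
Column's best replies: A→c3; B→c1; C→c2; D→c1.
The unique mutual best reply is (B, c1), giving (8, 9).
Column earns 3 sequentially versus 9 at the Nash outcome: worse off.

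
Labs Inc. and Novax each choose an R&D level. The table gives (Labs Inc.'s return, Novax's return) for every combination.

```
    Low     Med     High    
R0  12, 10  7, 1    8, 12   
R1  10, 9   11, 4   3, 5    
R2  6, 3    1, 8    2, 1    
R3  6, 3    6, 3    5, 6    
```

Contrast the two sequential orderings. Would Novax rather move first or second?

first

If Labs Inc. leads: Novax's best replies are R0→High, R1→Low, R2→Med, R3→High; Labs Inc.'s induced payoffs 8, 10, 1, 5; outcome (R1, Low), payoffs (10, 9).
If Novax leads: Labs Inc.'s best replies are Low→R0, Med→R1, High→R0; Novax's induced payoffs 10, 4, 12; outcome (R0, High), payoffs (8, 12).
Novax gets 12 moving first and 9 moving second, so Novax prefers to move first.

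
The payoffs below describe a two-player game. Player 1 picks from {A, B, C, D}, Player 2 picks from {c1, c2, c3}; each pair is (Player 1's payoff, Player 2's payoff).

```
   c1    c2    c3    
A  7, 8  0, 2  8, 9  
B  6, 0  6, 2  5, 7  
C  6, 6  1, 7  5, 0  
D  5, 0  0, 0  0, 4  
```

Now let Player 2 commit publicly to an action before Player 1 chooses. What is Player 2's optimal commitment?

Backward induction with Player 2 moving first.
- c1: Player 1 compares 7, 6, 6, 5 and picks A; Player 2 would get 8.
- c2: Player 1 compares 0, 6, 1, 0 and picks B; Player 2 would get 2.
- c3: Player 1 compares 8, 5, 5, 0 and picks A; Player 2 would get 9.
Player 2's induced payoffs are 8, 2, 9, so Player 2 commits to c3. Subgame-perfect outcome: (A, c3) with payoffs (8, 9).

c3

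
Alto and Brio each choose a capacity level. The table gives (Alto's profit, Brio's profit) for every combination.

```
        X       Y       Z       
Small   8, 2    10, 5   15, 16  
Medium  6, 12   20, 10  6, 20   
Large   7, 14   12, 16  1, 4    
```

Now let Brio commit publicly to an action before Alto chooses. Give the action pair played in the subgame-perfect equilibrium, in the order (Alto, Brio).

(Small, Z)

Alto best-responds to each possible Brio move:
- X → Alto plays Small (best of 8, 6, 7); Brio gets 2.
- Y → Alto plays Medium (best of 10, 20, 12); Brio gets 10.
- Z → Alto plays Small (best of 15, 6, 1); Brio gets 16.
Maximizing over 2, 10, 16, Brio chooses Z. Subgame-perfect outcome: (Small, Z) with payoffs (15, 16).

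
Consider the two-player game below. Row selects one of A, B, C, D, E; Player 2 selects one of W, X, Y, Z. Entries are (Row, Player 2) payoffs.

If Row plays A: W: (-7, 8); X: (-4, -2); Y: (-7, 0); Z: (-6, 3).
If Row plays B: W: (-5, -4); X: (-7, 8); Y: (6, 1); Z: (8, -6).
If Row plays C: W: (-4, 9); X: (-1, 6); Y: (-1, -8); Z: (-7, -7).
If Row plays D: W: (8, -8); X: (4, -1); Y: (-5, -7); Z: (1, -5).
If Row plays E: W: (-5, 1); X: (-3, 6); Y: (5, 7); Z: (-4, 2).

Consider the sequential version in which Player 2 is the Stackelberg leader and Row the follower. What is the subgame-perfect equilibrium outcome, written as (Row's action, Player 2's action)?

Row best-responds to each possible Player 2 move:
- W → Row plays D (best of -7, -5, -4, 8, -5); Player 2 gets -8.
- X → Row plays D (best of -4, -7, -1, 4, -3); Player 2 gets -1.
- Y → Row plays B (best of -7, 6, -1, -5, 5); Player 2 gets 1.
- Z → Row plays B (best of -6, 8, -7, 1, -4); Player 2 gets -6.
Maximizing over -8, -1, 1, -6, Player 2 chooses Y. Subgame-perfect outcome: (B, Y) with payoffs (6, 1).

(B, Y)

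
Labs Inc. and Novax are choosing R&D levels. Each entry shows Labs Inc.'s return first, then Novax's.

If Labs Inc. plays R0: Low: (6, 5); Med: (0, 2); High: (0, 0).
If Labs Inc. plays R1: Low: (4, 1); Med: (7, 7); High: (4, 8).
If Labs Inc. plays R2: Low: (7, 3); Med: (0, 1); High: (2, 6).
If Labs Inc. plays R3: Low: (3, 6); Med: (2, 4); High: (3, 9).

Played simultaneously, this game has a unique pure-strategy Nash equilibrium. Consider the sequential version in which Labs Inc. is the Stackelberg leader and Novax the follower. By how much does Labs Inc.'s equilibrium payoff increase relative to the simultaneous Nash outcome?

Novax best-responds to each possible Labs Inc. move:
- R0 → Novax plays Low (best of 5, 2, 0); Labs Inc. gets 6.
- R1 → Novax plays High (best of 1, 7, 8); Labs Inc. gets 4.
- R2 → Novax plays High (best of 3, 1, 6); Labs Inc. gets 2.
- R3 → Novax plays High (best of 6, 4, 9); Labs Inc. gets 3.
Maximizing over 6, 4, 2, 3, Labs Inc. chooses R0. Subgame-perfect outcome: (R0, Low) with payoffs (6, 5).
For the simultaneous game, intersect best replies.
Labs Inc.'s best replies: Low→R2; Med→R1; High→R1.
Novax's best replies: R0→Low; R1→High; R2→High; R3→High.
The unique mutual best reply is (R1, High), giving (4, 8).
Labs Inc.'s commitment gain: 6 − 4 = 2.

2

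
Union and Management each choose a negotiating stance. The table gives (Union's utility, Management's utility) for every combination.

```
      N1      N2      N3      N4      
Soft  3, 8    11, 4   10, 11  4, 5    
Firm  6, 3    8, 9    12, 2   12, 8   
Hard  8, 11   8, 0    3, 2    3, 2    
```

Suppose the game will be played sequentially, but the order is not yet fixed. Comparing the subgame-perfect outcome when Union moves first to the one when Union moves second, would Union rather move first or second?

first

If Union leads: Management's best replies are Soft→N3, Firm→N2, Hard→N1; Union's induced payoffs 10, 8, 8; outcome (Soft, N3), payoffs (10, 11).
If Management leads: Union's best replies are N1→Hard, N2→Soft, N3→Firm, N4→Firm; Management's induced payoffs 11, 4, 2, 8; outcome (Hard, N1), payoffs (8, 11).
Union gets 10 moving first and 8 moving second, so Union prefers to move first.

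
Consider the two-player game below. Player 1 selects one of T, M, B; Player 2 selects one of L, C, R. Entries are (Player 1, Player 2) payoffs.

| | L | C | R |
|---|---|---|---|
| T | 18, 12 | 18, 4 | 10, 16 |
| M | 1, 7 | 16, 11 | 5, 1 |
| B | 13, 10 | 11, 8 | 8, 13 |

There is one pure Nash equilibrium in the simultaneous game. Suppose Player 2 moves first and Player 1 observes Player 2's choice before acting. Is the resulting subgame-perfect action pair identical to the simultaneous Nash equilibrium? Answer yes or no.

yes

Work backward from Player 1's decision.
- L: BR = T, leader payoff 12.
- C: BR = T, leader payoff 4.
- R: BR = T, leader payoff 16.
Maximizing over 12, 4, 16, Player 2 chooses R. Subgame-perfect outcome: (T, R) with payoffs (10, 16).
For the simultaneous game, intersect best replies.
Player 1's best replies: L→T; C→T; R→T.
Player 2's best replies: T→R; M→C; B→R.
Only (T, R) has each player best-responding; Nash payoffs (10, 16).
Sequential outcome (T, R) coincides with the Nash profile (T, R).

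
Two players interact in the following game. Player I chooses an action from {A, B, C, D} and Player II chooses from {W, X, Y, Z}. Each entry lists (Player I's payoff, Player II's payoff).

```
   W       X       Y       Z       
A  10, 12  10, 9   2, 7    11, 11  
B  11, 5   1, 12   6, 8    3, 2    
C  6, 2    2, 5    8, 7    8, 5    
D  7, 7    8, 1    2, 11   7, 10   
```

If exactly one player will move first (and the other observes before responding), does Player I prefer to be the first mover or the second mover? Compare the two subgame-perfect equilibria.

second

If Player I leads: Player II's best replies are A→W, B→X, C→Y, D→Y; Player I's induced payoffs 10, 1, 8, 2; outcome (A, W), payoffs (10, 12).
If Player II leads: Player I's best replies are W→B, X→A, Y→C, Z→A; Player II's induced payoffs 5, 9, 7, 11; outcome (A, Z), payoffs (11, 11).
Player I gets 10 moving first and 11 moving second, so Player I prefers to move second.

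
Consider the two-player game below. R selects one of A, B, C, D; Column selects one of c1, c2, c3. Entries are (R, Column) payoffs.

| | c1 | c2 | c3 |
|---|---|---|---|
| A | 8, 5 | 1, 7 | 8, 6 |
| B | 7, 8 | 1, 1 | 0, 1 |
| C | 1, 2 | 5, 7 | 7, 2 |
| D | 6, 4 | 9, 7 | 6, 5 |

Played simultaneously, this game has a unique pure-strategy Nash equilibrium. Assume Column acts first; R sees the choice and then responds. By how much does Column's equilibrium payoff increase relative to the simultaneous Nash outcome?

0

Work backward from R's decision.
- c1 → R plays A (best of 8, 7, 1, 6); Column gets 5.
- c2 → R plays D (best of 1, 1, 5, 9); Column gets 7.
- c3 → R plays A (best of 8, 0, 7, 6); Column gets 6.
Column's induced payoffs are 5, 7, 6, so Column commits to c2. Subgame-perfect outcome: (D, c2) with payoffs (9, 7).
Now find the simultaneous Nash equilibrium.
R's best replies: c1→A; c2→D; c3→A.
Column's best replies: A→c2; B→c1; C→c2; D→c2.
Only (D, c2) has each player best-responding; Nash payoffs (9, 7).
Column's commitment gain: 7 − 7 = 0.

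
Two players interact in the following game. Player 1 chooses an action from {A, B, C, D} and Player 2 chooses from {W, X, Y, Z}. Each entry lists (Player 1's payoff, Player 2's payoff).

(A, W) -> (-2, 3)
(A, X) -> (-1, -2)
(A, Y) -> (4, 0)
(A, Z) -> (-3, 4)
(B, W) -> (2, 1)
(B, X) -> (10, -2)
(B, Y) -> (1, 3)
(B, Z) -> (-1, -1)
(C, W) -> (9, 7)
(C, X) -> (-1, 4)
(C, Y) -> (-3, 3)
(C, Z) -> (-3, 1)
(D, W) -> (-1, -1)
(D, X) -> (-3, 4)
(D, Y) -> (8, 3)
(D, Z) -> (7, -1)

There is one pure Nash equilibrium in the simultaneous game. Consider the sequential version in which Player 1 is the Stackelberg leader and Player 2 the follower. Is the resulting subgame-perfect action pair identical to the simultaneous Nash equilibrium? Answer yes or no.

yes

Player 2 best-responds to each possible Player 1 move:
- A: Player 2 compares 3, -2, 0, 4 and picks Z; Player 1 would get -3.
- B: Player 2 compares 1, -2, 3, -1 and picks Y; Player 1 would get 1.
- C: Player 2 compares 7, 4, 3, 1 and picks W; Player 1 would get 9.
- D: Player 2 compares -1, 4, 3, -1 and picks X; Player 1 would get -3.
Maximizing over -3, 1, 9, -3, Player 1 chooses C. Subgame-perfect outcome: (C, W) with payoffs (9, 7).
Under simultaneous play:
Player 1's best replies: W→C; X→B; Y→D; Z→D.
Player 2's best replies: A→Z; B→Y; C→W; D→X.
The unique mutual best reply is (C, W), giving (9, 7).
Sequential outcome (C, W) coincides with the Nash profile (C, W).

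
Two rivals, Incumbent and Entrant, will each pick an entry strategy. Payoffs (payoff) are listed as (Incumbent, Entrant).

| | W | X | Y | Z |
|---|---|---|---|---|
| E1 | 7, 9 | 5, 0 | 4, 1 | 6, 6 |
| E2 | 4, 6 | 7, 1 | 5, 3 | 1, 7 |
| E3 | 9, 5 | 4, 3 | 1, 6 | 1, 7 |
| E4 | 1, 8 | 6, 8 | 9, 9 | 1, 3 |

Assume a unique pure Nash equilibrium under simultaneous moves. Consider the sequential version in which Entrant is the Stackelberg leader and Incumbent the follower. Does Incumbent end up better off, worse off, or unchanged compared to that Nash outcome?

Work backward from Incumbent's decision.
- W → Incumbent plays E3 (best of 7, 4, 9, 1); Entrant gets 5.
- X → Incumbent plays E2 (best of 5, 7, 4, 6); Entrant gets 1.
- Y → Incumbent plays E4 (best of 4, 5, 1, 9); Entrant gets 9.
- Z → Incumbent plays E1 (best of 6, 1, 1, 1); Entrant gets 6.
Among 5, 1, 9, 6, the best is 9 at Y. Subgame-perfect outcome: (E4, Y) with payoffs (9, 9).
For the simultaneous game, intersect best replies.
Incumbent's best replies: W→E3; X→E2; Y→E4; Z→E1.
Entrant's best replies: E1→W; E2→Z; E3→Z; E4→Y.
Only (E4, Y) has each player best-responding; Nash payoffs (9, 9).
Incumbent earns 9 sequentially versus 9 at the Nash outcome: unchanged.

unchanged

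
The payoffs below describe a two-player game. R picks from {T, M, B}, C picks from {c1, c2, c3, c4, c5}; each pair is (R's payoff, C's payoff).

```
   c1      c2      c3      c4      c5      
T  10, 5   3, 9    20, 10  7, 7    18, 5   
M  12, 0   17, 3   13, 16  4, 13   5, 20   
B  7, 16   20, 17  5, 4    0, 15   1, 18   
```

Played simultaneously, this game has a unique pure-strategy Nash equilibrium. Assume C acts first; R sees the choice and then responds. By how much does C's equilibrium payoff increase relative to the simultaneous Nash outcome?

7

Work backward from R's decision.
- c1: R compares 10, 12, 7 and picks M; C would get 0.
- c2: R compares 3, 17, 20 and picks B; C would get 17.
- c3: R compares 20, 13, 5 and picks T; C would get 10.
- c4: R compares 7, 4, 0 and picks T; C would get 7.
- c5: R compares 18, 5, 1 and picks T; C would get 5.
Among 0, 17, 10, 7, 5, the best is 17 at c2. Subgame-perfect outcome: (B, c2) with payoffs (20, 17).
For the simultaneous game, intersect best replies.
R's best replies: c1→M; c2→B; c3→T; c4→T; c5→T.
C's best replies: T→c3; M→c5; B→c5.
Only (T, c3) has each player best-responding; Nash payoffs (20, 10).
C's commitment gain: 17 − 10 = 7.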